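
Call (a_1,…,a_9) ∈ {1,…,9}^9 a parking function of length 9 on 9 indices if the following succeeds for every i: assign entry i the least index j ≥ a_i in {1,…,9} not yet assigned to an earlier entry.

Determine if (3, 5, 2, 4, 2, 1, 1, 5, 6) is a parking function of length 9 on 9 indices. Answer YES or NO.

Order a: b = (1, 1, 2, 2, 3, 4, 5, 5, 6).
  b_1=1 ≤ 1
  b_2=1 ≤ 2
  b_3=2 ≤ 3
  b_4=2 ≤ 4
  b_5=3 ≤ 5
  b_6=4 ≤ 6
  b_7=5 ≤ 7
  b_8=5 ≤ 8
  b_9=6 ≤ 9
All bounds hold ⇒ YES

YES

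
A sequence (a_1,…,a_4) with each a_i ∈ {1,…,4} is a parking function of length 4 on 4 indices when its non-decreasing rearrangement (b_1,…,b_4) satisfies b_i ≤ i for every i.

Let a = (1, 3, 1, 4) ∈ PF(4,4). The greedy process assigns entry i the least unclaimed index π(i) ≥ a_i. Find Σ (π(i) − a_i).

1

Σπ = 10 ({1..4} each once); Σa = 1+3+1+4 = 9; disp = 10−9 = 1.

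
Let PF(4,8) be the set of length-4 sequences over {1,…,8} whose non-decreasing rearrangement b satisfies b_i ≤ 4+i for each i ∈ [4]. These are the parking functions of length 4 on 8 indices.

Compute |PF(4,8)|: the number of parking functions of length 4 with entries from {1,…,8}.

3645

#PF = (8+1−4)·(8+1)^{4−1} = 5 · 729 = 3645 (Pollak)
Example (1,3,6,1) → sorted (1,1,3,6): b_i ≤ 4+i ∀i, a PF.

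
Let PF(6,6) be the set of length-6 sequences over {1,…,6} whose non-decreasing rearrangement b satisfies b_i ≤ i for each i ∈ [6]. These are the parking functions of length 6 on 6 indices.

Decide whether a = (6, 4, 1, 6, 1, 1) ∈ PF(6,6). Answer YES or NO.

Sorted: b = (1, 1, 1, 4, 6, 6).
  b_1=1 ≤ 1
  b_2=1 ≤ 2
  b_3=1 ≤ 3
  b_4=4 ≤ 4
  b_5=6 > 5
  fails at i=5 ⇒ NO

NO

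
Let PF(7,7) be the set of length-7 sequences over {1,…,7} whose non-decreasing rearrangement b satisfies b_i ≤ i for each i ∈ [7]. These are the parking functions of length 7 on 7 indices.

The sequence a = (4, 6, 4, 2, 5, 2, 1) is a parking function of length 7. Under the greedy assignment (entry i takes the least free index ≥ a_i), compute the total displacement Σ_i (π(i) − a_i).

4

Σπ(i) = 1+…+7 = 28; Σa = 4+6+4+2+5+2+1 = 24; disp = 28−24 = 4.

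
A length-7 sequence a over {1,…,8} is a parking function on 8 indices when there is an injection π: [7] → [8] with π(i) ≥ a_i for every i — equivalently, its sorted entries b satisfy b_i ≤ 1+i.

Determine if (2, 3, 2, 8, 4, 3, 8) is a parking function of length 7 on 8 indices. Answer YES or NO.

Order a: b = (2, 2, 3, 3, 4, 8, 8).
  b_1=2 ≤ 2
  b_2=2 ≤ 3
  b_3=3 ≤ 4
  b_4=3 ≤ 5
  b_5=4 ≤ 6
  b_6=8 > 7
  fails at i=6 ⇒ NO

NO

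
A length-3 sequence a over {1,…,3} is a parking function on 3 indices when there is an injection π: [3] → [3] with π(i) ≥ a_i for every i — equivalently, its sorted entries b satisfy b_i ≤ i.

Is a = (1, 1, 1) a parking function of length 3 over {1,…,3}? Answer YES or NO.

Sorted: b = (1, 1, 1).
  b_1=1 ≤ 1
  b_2=1 ≤ 2
  b_3=1 ≤ 3
All bounds hold ⇒ YES

YES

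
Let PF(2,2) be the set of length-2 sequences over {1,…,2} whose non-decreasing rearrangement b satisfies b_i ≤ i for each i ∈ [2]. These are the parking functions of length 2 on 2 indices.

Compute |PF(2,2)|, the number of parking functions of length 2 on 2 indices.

|PF| = (2+1−2)·(2+1)^{2−1} = 1×3 = 3 (Pollak)
Example (2,1) → sorted (1,2): b_i ≤ i ∀i, a PF.

3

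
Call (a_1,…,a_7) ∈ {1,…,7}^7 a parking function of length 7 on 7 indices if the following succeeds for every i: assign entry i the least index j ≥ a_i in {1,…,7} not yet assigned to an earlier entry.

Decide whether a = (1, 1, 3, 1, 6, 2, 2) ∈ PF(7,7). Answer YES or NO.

YES

Sorted: b = (1, 1, 1, 2, 2, 3, 6).
  b_1=1 ≤ 1
  b_2=1 ≤ 2
  b_3=1 ≤ 3
  b_4=2 ≤ 4
  b_5=2 ≤ 5
  b_6=3 ≤ 6
  b_7=6 ≤ 7
All bounds hold ⇒ YES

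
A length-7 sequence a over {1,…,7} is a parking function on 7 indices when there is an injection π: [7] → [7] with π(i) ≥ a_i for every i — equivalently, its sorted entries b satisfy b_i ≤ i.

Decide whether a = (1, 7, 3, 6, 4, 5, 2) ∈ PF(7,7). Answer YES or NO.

YES

Sorted: b = (1, 2, 3, 4, 5, 6, 7).
  b_1=1 ≤ 1
  b_2=2 ≤ 2
  b_3=3 ≤ 3
  b_4=4 ≤ 4
  b_5=5 ≤ 5
  b_6=6 ≤ 6
  b_7=7 ≤ 7
All bounds hold ⇒ YES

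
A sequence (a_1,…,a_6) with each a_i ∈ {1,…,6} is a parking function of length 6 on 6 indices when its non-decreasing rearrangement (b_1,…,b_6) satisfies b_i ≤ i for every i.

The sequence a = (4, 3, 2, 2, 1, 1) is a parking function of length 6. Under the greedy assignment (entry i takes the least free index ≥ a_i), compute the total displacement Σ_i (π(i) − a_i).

8

Σπ(i) = 1+…+6 = 21; Σa = 4+3+2+2+1+1 = 13; disp = 21−13 = 8.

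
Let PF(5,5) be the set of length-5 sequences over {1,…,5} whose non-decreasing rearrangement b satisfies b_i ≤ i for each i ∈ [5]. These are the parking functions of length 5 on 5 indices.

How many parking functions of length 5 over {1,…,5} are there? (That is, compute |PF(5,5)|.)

|PF(5,5)| = (5−5+1)·(5+1)^(5−1) = 1 · 1296 = 1296 (Pollak)
One tuple (2,1,4,5,3) → sorted (1,2,3,4,5): b_i ≤ i ∀i, a PF.

1296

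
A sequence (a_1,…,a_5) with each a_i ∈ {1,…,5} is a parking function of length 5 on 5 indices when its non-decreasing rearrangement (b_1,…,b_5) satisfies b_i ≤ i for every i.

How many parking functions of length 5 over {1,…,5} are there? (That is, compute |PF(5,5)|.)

|PF| = (5−5+1)·(5+1)^(5−1) = 1·1296 = 1296
E.g. (2,1,5,2,3) → sorted (1,2,2,3,5): b_i ≤ i ∀i, a PF.

1296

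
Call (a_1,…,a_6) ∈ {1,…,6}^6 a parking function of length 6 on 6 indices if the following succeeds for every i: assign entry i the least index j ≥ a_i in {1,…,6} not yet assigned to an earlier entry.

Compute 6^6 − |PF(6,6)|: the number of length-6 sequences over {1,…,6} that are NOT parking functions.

Count = (6+1−6)·(6+1)^{6−1} = 1×16807 = 16807 [KW]
Example (6,6,2,4,5,5) → sorted (2,4,5,5,6,6): b_1=2>1, not a PF.
Total 46656; non-PF = 46656−16807 = 29849

29849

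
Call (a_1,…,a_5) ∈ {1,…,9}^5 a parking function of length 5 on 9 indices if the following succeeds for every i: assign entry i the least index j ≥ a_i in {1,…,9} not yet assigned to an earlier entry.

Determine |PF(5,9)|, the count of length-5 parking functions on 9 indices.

|PF(5,9)| = (9−5+1)·(9+1)^(5−1) = 5×10000 = 50000 [KW]
Check (8,7,4,9,5) → sorted (4,5,7,8,9): b_i ≤ 4+i ∀i, a PF.

50000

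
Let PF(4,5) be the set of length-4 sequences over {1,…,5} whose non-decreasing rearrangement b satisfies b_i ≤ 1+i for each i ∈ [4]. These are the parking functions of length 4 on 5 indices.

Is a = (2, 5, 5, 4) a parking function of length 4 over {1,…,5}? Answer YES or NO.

Rearranged: b = (2, 4, 5, 5).
  b_1=2 ≤ 2
  b_2=4 > 3
  fails at i=2 ⇒ NO

NO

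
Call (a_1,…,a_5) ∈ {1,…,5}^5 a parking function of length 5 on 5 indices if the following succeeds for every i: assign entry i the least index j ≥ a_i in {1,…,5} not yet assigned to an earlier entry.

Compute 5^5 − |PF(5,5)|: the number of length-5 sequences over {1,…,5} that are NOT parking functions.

1829

|PF(5,5)| = 1·6^4 = 1·1296 = 1296
Example (4,2,4,5,5) → sorted (2,4,4,5,5): b_1=2>1, not a PF.
So 3125 − 1296 = 1829 fail.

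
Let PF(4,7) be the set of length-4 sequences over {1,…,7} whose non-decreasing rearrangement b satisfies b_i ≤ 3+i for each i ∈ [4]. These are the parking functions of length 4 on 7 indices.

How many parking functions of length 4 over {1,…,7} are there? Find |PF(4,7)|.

|PF(4,7)| = (7−4+1)·(7+1)^(4−1) = 4 · 512 = 2048 (Pollak)
One tuple (5,3,4,7) → sorted (3,4,5,7): b_i ≤ 3+i ∀i, a PF.

2048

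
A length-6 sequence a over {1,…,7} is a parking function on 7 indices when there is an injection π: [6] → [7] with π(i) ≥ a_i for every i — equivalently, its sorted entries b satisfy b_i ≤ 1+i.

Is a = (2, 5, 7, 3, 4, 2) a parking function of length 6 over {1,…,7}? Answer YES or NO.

Sorted: b = (2, 2, 3, 4, 5, 7).
  b_1=2 ≤ 2
  b_2=2 ≤ 3
  b_3=3 ≤ 4
  b_4=4 ≤ 5
  b_5=5 ≤ 6
  b_6=7 ≤ 7
All bounds hold ⇒ YES

YES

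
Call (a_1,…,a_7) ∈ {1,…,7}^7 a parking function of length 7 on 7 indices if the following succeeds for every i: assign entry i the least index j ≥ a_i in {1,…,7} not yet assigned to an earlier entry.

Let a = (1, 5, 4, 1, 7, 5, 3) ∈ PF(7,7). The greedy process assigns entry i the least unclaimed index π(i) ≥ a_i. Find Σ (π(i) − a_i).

Σπ(i) = 1+…+7 = 28; Σa = 1+5+4+1+7+5+3 = 26; disp = 28−26 = 2.

2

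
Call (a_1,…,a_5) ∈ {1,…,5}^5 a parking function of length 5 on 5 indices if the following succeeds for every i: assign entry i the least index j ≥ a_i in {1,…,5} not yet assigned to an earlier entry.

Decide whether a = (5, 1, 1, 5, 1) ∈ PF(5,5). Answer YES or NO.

NO

Sorted: b = (1, 1, 1, 5, 5).
  b_1=1 ≤ 1
  b_2=1 ≤ 2
  b_3=1 ≤ 3
  b_4=5 > 4
  fails at i=4 ⇒ NO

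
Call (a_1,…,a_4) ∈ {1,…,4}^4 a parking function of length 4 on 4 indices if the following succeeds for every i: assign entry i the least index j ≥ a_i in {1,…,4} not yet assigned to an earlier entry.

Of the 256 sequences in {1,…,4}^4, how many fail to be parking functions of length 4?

#PF = (5−4)·5^(4−1) = 1 · 125 = 125 (Konheim–Weiss)
Example (4,3,4,1) → sorted (1,3,4,4): b_2=3>2, not a PF.
Total 256; non-PF = 256−125 = 131

131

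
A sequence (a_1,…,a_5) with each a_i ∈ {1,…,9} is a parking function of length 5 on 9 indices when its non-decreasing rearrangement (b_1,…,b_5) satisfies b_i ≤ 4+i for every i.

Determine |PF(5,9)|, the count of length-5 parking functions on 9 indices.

50000

|PF| = (9−5+1)·(9+1)^(5−1) = 5×10000 = 50000 [KW]
One tuple (5,7,7,2,4) → sorted (2,4,5,7,7): b_i ≤ 4+i ∀i, a PF.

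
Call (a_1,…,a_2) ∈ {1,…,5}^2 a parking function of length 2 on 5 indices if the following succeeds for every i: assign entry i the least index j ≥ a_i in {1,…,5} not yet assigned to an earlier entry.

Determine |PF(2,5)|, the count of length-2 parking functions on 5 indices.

24

Count = 4·6^1 = 4×6 = 24 (Pollak)
One tuple (5,4) → sorted (4,5): b_i ≤ 3+i ∀i, a PF.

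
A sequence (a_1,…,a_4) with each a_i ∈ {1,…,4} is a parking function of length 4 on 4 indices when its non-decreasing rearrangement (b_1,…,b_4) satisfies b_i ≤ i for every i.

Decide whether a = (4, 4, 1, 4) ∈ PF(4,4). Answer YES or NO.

NO

Sorted: b = (1, 4, 4, 4).
  b_1=1 ≤ 1
  b_2=4 > 2
  fails at i=2 ⇒ NO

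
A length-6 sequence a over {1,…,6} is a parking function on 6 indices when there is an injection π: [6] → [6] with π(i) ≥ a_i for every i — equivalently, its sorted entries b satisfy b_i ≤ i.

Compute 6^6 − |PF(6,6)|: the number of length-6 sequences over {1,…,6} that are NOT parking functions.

|PF| = (6+1−6)·(6+1)^{6−1} = 1·16807 = 16807 [KW]
E.g. (2,6,4,2,5,5) → sorted (2,2,4,5,5,6): b_1=2>1, not a PF.
6^6 − 16807 = 46656 − 16807 = 29849

29849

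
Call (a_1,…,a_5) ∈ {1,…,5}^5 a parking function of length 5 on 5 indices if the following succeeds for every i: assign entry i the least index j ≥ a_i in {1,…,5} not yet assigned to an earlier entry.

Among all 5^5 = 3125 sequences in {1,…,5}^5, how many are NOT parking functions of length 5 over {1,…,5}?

|PF(5,5)| = (5−5+1)·(5+1)^(5−1) = 1·1296 = 1296 (Pollak)
Check (5,4,5,4,5) → sorted (4,4,5,5,5): b_1=4>1, not a PF.
Total 3125; non-PF = 3125−1296 = 1829

1829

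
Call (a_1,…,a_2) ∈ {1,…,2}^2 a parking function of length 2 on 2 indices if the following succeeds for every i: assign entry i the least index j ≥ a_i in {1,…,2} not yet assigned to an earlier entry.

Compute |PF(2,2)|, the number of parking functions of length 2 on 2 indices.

|PF| = (3−2)·3^(2−1) = 1·3 = 3 (Konheim–Weiss)
Example (1,1) → sorted (1,1): b_i ≤ i ∀i, a PF.

3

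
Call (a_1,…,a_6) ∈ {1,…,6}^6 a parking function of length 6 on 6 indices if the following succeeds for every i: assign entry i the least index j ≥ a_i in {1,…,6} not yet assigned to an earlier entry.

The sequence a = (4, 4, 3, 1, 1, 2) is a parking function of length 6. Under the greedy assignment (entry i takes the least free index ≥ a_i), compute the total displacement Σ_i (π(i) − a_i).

6

Σπ(i) = 1+…+6 = 21; Σa = 4+4+3+1+1+2 = 15; disp = 21−15 = 6.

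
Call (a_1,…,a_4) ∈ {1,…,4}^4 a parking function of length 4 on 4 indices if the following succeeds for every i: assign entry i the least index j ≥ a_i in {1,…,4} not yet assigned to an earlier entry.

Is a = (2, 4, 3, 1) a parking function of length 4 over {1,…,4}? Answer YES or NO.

Sorted: b = (1, 2, 3, 4).
  b_1=1 ≤ 1
  b_2=2 ≤ 2
  b_3=3 ≤ 3
  b_4=4 ≤ 4
All bounds hold ⇒ YES

YES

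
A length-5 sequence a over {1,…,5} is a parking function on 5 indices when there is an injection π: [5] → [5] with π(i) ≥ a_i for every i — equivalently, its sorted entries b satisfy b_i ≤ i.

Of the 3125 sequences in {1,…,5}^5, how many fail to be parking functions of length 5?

1829

|PF(5,5)| = (5−5+1)·(5+1)^(5−1) = 1×1296 = 1296 (Pollak)
Check (5,3,5,3,5) → sorted (3,3,5,5,5): b_1=3>1, not a PF.
So 3125 − 1296 = 1829 fail.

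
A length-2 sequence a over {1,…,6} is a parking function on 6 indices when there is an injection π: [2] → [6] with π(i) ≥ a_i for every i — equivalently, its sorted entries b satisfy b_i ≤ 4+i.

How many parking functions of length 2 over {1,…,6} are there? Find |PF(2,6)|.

|PF| = (6−2+1)·(6+1)^(2−1) = 5 · 7 = 35 [KW]
E.g. (5,5) → sorted (5,5): b_i ≤ 4+i ∀i, a PF.

35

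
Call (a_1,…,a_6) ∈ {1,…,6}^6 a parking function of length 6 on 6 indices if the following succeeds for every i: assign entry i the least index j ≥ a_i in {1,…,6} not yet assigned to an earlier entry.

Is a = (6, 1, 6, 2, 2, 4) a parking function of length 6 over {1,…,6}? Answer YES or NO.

NO

Sorted: b = (1, 2, 2, 4, 6, 6).
  b_1=1 ≤ 1
  b_2=2 ≤ 2
  b_3=2 ≤ 3
  b_4=4 ≤ 4
  b_5=6 > 5
  fails at i=5 ⇒ NO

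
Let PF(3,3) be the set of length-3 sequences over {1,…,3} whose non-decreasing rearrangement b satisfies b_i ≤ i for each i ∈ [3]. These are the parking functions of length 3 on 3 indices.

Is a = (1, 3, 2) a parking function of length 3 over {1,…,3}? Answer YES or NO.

YES

Sorted: b = (1, 2, 3).
  b_1=1 ≤ 1
  b_2=2 ≤ 2
  b_3=3 ≤ 3
All bounds hold ⇒ YES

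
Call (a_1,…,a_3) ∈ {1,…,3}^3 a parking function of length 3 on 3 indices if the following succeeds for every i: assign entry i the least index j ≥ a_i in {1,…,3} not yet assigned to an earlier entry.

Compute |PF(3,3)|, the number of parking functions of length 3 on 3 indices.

|PF(3,3)| = (4−3)·4^(3−1) = 1·16 = 16
One tuple (1,2,1) → sorted (1,1,2): b_i ≤ i ∀i, a PF.

16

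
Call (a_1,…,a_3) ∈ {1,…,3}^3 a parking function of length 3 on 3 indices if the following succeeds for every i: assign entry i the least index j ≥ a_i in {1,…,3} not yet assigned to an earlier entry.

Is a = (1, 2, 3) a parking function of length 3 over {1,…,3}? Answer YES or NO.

Sorted: b = (1, 2, 3).
  b_1=1 ≤ 1
  b_2=2 ≤ 2
  b_3=3 ≤ 3
All bounds hold ⇒ YES

YES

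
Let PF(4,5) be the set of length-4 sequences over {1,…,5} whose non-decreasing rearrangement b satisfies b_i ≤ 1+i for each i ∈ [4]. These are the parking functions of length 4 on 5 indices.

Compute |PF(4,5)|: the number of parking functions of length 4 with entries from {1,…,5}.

432

#PF = (5−4+1)·(5+1)^(4−1) = 2 · 216 = 432
E.g. (1,4,1,2) → sorted (1,1,2,4): b_i ≤ 1+i ∀i, a PF.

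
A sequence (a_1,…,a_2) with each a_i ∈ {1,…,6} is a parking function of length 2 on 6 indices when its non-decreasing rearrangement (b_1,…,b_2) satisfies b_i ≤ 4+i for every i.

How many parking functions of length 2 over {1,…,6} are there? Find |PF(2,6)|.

35

|PF| = (6−2+1)·(6+1)^(2−1) = 5 · 7 = 35 (Konheim–Weiss)
Example (3,3) → sorted (3,3): b_i ≤ 4+i ∀i, a PF.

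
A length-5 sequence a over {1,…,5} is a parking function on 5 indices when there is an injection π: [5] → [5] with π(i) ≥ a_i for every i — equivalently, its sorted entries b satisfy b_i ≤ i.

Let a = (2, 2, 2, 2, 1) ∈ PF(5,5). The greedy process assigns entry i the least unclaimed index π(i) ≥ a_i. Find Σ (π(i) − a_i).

6

Σπ = 5·6/2 = 15 (π permutes [5]); Σa = 2+2+2+2+1 = 9; disp = 15−9 = 6.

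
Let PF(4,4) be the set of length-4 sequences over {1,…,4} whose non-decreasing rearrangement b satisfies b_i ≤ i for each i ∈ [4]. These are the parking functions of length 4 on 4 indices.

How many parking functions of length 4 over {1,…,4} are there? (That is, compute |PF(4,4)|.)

125

|PF| = (4+1−4)·(4+1)^{4−1} = 1 · 125 = 125 (Pollak)
One tuple (3,1,1,1) → sorted (1,1,1,3): b_i ≤ i ∀i, a PF.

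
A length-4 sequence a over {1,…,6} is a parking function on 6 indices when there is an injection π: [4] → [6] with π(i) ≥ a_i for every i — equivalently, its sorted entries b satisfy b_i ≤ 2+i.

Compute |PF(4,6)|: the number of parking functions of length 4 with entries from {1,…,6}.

|PF| = 3·7^3 = 3·343 = 1029 (Konheim–Weiss)
E.g. (5,2,4,1) → sorted (1,2,4,5): b_i ≤ 2+i ∀i, a PF.

1029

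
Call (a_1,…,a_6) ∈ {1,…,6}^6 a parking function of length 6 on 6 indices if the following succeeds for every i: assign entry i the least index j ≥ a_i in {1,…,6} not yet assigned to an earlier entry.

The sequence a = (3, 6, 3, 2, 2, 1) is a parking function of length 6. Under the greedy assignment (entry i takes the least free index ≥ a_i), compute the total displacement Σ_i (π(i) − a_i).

4

Σπ = 6·7/2 = 21 (π permutes [6]); Σa = 3+6+3+2+2+1 = 17; disp = 21−17 = 4.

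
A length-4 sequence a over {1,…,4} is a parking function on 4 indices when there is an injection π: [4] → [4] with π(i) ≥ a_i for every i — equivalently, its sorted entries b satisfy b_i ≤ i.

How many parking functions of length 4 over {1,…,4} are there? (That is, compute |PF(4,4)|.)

Count = (5−4)·5^(4−1) = 1×125 = 125 (Pollak)
One tuple (1,2,2,2) → sorted (1,2,2,2): b_i ≤ i ∀i, a PF.

125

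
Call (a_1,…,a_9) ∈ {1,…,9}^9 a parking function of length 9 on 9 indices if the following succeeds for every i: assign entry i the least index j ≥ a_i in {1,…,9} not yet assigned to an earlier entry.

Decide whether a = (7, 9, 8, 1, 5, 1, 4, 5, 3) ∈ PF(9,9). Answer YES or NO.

Order a: b = (1, 1, 3, 4, 5, 5, 7, 8, 9).
  b_1=1 ≤ 1
  b_2=1 ≤ 2
  b_3=3 ≤ 3
  b_4=4 ≤ 4
  b_5=5 ≤ 5
  b_6=5 ≤ 6
  b_7=7 ≤ 7
  b_8=8 ≤ 8
  b_9=9 ≤ 9
All bounds hold ⇒ YES

YES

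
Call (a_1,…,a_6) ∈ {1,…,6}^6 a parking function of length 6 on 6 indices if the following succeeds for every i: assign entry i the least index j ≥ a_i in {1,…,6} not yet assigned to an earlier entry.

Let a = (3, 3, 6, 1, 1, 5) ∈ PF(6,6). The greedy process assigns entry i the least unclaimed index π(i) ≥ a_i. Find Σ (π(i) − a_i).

Σπ = 21 ({1..6} each once); Σa = 3+3+6+1+1+5 = 19; disp = 21−19 = 2.

2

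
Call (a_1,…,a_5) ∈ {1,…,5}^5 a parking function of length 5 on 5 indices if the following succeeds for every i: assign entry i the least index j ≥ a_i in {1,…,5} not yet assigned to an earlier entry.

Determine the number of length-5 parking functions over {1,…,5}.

1296

|PF(5,5)| = (5+1−5)·(5+1)^{5−1} = 1·1296 = 1296 [KW]
Example (2,4,4,1,2) → sorted (1,2,2,4,4): b_i ≤ i ∀i, a PF.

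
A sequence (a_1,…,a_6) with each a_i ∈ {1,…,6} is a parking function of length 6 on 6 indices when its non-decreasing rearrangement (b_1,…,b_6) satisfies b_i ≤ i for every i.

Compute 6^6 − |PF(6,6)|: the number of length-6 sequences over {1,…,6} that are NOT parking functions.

29849

|PF(6,6)| = 1·7^5 = 1 · 16807 = 16807 (Pollak)
Example (6,6,6,2,1,6) → sorted (1,2,6,6,6,6): b_3=6>3, not a PF.
6^6 − 16807 = 46656 − 16807 = 29849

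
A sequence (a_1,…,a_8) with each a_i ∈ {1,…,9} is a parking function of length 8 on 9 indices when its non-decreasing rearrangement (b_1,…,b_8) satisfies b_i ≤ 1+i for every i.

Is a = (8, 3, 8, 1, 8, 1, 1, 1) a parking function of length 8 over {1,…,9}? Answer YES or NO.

Order a: b = (1, 1, 1, 1, 3, 8, 8, 8).
  b_1=1 ≤ 2
  b_2=1 ≤ 3
  b_3=1 ≤ 4
  b_4=1 ≤ 5
  b_5=3 ≤ 6
  b_6=8 > 7
  fails at i=6 ⇒ NO

NO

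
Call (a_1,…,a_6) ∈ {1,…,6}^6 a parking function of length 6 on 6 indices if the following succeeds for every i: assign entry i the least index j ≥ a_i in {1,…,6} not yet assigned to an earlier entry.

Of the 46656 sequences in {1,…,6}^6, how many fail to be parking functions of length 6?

|PF| = (7−6)·7^(6−1) = 1·16807 = 16807 (Konheim–Weiss)
E.g. (4,5,4,3,5,3) → sorted (3,3,4,4,5,5): b_1=3>1, not a PF.
6^6 − 16807 = 46656 − 16807 = 29849

29849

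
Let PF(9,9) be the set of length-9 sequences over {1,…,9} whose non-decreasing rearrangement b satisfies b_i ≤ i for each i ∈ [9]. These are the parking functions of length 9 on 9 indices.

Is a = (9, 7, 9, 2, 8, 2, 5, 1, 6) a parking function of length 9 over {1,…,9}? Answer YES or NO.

Order a: b = (1, 2, 2, 5, 6, 7, 8, 9, 9).
  b_1=1 ≤ 1
  b_2=2 ≤ 2
  b_3=2 ≤ 3
  b_4=5 > 4
  fails at i=4 ⇒ NO

NO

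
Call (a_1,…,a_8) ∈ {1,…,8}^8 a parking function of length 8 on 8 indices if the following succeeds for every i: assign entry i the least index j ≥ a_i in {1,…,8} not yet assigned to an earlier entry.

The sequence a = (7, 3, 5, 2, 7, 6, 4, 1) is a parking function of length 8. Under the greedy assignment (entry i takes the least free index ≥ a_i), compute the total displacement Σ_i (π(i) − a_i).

Σπ = 36 ({1..8} each once); Σa = 7+3+5+2+7+6+4+1 = 35; disp = 36−35 = 1.

1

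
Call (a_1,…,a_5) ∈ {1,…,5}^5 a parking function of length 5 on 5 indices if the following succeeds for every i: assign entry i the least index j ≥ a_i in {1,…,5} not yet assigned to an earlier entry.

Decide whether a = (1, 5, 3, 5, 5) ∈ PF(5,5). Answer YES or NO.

Rearranged: b = (1, 3, 5, 5, 5).
  b_1=1 ≤ 1
  b_2=3 > 2
  fails at i=2 ⇒ NO

NO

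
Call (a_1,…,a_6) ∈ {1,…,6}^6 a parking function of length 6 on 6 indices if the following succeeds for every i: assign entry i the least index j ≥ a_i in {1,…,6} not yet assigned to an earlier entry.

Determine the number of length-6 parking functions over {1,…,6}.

16807

Count = (6+1−6)·(6+1)^{6−1} = 1×16807 = 16807 (Pollak)
One tuple (1,1,2,1,1,6) → sorted (1,1,1,1,2,6): b_i ≤ i ∀i, a PF.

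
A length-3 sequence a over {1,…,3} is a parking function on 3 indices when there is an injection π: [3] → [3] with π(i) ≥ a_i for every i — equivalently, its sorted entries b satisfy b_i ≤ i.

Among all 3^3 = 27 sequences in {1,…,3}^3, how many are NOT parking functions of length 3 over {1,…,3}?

|PF(3,3)| = (3+1−3)·(3+1)^{3−1} = 1×16 = 16 (Pollak)
One tuple (3,2,3) → sorted (2,3,3): b_1=2>1, not a PF.
Total 27; non-PF = 27−16 = 11

11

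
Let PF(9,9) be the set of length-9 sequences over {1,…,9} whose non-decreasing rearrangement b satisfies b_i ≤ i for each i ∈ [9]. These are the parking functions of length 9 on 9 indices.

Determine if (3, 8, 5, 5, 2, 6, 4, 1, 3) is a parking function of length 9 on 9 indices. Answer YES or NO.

Sorted: b = (1, 2, 3, 3, 4, 5, 5, 6, 8).
  b_1=1 ≤ 1
  b_2=2 ≤ 2
  b_3=3 ≤ 3
  b_4=3 ≤ 4
  b_5=4 ≤ 5
  b_6=5 ≤ 6
  b_7=5 ≤ 7
  b_8=6 ≤ 8
  b_9=8 ≤ 9
All bounds hold ⇒ YES

YES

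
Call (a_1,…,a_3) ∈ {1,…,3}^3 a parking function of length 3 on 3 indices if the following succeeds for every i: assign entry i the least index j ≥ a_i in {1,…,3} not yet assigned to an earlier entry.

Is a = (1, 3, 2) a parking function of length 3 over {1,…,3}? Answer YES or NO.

Rearranged: b = (1, 2, 3).
  b_1=1 ≤ 1
  b_2=2 ≤ 2
  b_3=3 ≤ 3
All bounds hold ⇒ YES

YES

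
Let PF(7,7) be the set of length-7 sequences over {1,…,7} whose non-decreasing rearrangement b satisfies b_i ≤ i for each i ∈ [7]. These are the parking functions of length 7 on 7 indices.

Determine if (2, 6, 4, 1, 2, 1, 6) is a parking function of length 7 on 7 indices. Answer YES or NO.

YES

Rearranged: b = (1, 1, 2, 2, 4, 6, 6).
  b_1=1 ≤ 1
  b_2=1 ≤ 2
  b_3=2 ≤ 3
  b_4=2 ≤ 4
  b_5=4 ≤ 5
  b_6=6 ≤ 6
  b_7=6 ≤ 7
All bounds hold ⇒ YES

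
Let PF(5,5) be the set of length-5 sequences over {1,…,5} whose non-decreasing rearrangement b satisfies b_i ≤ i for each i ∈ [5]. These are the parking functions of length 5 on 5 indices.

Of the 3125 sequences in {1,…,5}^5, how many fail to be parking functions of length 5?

|PF| = (6−5)·6^(5−1) = 1·1296 = 1296 (Pollak)
Check (5,4,4,2,2) → sorted (2,2,4,4,5): b_1=2>1, not a PF.
5^5 − 1296 = 3125 − 1296 = 1829

1829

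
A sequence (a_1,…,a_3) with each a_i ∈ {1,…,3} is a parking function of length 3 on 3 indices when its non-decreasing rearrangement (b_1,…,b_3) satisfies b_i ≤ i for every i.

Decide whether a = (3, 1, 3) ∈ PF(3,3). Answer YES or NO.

NO

Sorted: b = (1, 3, 3).
  b_1=1 ≤ 1
  b_2=3 > 2
  fails at i=2 ⇒ NO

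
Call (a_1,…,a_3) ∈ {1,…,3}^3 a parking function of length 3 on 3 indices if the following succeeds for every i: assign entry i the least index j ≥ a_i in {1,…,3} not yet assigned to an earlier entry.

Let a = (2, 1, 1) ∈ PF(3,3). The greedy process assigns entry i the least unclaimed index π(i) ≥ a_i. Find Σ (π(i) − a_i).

Σπ = 3·4/2 = 6 (π permutes [3]); Σa = 2+1+1 = 4; disp = 6−4 = 2.

2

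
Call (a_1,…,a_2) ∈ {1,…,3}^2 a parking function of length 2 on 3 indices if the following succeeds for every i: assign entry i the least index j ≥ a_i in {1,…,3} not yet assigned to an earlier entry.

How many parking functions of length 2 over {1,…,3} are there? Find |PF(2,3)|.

8

#PF = 2·4^1 = 2×4 = 8 [KW]
Check (3,2) → sorted (2,3): b_i ≤ 1+i ∀i, a PF.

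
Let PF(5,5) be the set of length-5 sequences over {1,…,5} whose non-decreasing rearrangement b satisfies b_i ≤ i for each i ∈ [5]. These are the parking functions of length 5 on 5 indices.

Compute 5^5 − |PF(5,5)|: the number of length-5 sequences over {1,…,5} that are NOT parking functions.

1829

|PF| = (5−5+1)·(5+1)^(5−1) = 1 · 1296 = 1296 (Konheim–Weiss)
Example (5,4,3,5,3) → sorted (3,3,4,5,5): b_1=3>1, not a PF.
So 3125 − 1296 = 1829 fail.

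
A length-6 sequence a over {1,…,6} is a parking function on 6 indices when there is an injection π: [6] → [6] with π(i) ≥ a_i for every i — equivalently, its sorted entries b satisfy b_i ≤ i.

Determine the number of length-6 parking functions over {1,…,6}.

#PF = (7−6)·7^(6−1) = 1×16807 = 16807 (Pollak)
E.g. (3,3,6,1,3,1) → sorted (1,1,3,3,3,6): b_i ≤ i ∀i, a PF.

16807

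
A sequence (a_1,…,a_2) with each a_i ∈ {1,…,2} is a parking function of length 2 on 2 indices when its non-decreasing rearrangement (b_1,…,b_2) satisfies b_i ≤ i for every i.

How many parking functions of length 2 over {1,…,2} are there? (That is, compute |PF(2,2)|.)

|PF(2,2)| = (2+1−2)·(2+1)^{2−1} = 1 · 3 = 3
Example (1,1) → sorted (1,1): b_i ≤ i ∀i, a PF.

3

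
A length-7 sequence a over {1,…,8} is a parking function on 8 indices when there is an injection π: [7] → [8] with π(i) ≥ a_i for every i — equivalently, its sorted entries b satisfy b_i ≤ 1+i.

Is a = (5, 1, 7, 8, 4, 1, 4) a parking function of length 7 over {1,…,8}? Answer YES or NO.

YES

Sorted: b = (1, 1, 4, 4, 5, 7, 8).
  b_1=1 ≤ 2
  b_2=1 ≤ 3
  b_3=4 ≤ 4
  b_4=4 ≤ 5
  b_5=5 ≤ 6
  b_6=7 ≤ 7
  b_7=8 ≤ 8
All bounds hold ⇒ YES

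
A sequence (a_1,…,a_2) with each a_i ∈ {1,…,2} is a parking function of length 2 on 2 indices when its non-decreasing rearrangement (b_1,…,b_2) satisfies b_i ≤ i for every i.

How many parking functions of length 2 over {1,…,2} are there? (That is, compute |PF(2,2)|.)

#PF = (3−2)·3^(2−1) = 1·3 = 3
Example (2,1) → sorted (1,2): b_i ≤ i ∀i, a PF.

3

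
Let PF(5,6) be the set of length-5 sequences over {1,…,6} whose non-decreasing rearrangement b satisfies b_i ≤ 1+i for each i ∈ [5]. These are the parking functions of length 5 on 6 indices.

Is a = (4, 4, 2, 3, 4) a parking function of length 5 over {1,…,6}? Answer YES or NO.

YES

Sorted: b = (2, 3, 4, 4, 4).
  b_1=2 ≤ 2
  b_2=3 ≤ 3
  b_3=4 ≤ 4
  b_4=4 ≤ 5
  b_5=4 ≤ 6
All bounds hold ⇒ YES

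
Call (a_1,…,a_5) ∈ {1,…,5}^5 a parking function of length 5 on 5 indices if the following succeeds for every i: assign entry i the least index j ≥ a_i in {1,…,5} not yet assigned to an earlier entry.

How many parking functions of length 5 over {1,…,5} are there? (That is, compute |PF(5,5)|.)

1296

|PF(5,5)| = 1·6^4 = 1 · 1296 = 1296
Example (3,1,2,3,2) → sorted (1,2,2,3,3): b_i ≤ i ∀i, a PF.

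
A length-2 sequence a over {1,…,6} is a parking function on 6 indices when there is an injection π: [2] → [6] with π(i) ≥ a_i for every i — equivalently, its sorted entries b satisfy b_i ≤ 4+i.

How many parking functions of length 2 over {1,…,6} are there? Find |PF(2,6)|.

35

|PF(2,6)| = (6+1−2)·(6+1)^{2−1} = 5 · 7 = 35
Check (1,1) → sorted (1,1): b_i ≤ 4+i ∀i, a PF.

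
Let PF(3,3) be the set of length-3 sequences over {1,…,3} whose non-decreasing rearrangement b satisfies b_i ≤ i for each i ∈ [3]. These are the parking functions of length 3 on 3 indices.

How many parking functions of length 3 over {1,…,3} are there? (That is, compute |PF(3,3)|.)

|PF(3,3)| = 1·4^2 = 1 · 16 = 16 (Pollak)
One tuple (2,2,1) → sorted (1,2,2): b_i ≤ i ∀i, a PF.

16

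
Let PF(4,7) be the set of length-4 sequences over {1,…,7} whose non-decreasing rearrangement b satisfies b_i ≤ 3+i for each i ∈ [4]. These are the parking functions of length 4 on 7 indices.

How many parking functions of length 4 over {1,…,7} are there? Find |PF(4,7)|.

2048

|PF| = (7−4+1)·(7+1)^(4−1) = 4·512 = 2048 (Pollak)
One tuple (4,2,7,3) → sorted (2,3,4,7): b_i ≤ 3+i ∀i, a PF.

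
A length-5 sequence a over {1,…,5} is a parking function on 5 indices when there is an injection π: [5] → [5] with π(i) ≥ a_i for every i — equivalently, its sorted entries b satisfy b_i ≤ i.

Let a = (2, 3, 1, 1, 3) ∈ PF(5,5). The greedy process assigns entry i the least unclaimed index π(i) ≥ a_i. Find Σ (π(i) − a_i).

5

Σπ = 5·6/2 = 15 (π permutes [5]); Σa = 2+3+1+1+3 = 10; disp = 15−10 = 5.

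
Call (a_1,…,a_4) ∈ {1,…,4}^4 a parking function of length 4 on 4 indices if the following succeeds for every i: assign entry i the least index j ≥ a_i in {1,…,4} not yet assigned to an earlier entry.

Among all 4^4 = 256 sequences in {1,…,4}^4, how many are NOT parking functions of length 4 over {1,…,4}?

131

|PF| = 1·5^3 = 1×125 = 125 [KW]
One tuple (2,4,1,4) → sorted (1,2,4,4): b_3=4>3, not a PF.
Total 256; non-PF = 256−125 = 131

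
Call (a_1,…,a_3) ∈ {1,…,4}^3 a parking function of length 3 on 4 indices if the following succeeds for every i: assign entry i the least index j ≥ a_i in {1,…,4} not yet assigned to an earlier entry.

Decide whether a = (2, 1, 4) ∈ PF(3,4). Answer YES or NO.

YES

Rearranged: b = (1, 2, 4).
  b_1=1 ≤ 2
  b_2=2 ≤ 3
  b_3=4 ≤ 4
All bounds hold ⇒ YES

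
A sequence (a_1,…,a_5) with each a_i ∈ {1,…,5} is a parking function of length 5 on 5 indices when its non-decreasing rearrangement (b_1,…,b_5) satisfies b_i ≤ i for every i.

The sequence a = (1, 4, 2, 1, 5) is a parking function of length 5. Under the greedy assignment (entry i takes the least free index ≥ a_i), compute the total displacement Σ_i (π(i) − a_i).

2

Σπ(i) = 1+…+5 = 15; Σa = 1+4+2+1+5 = 13; disp = 15−13 = 2.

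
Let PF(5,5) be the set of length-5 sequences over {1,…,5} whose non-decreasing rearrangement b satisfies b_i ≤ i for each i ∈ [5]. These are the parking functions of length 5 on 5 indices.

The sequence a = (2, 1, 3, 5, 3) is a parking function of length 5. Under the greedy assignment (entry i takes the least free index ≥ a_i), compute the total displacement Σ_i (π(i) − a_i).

1

Σπ(i) = 1+…+5 = 15; Σa = 2+1+3+5+3 = 14; disp = 15−14 = 1.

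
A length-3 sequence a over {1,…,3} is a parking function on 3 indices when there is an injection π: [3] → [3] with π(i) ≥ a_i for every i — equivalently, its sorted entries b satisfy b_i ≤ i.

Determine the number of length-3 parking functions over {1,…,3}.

16

|PF| = 1·4^2 = 1×16 = 16 (Konheim–Weiss)
E.g. (2,1,1) → sorted (1,1,2): b_i ≤ i ∀i, a PF.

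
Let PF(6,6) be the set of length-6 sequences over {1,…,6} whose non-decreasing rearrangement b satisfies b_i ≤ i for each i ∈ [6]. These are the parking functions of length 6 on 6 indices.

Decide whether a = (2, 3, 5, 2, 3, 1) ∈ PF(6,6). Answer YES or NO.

Order a: b = (1, 2, 2, 3, 3, 5).
  b_1=1 ≤ 1
  b_2=2 ≤ 2
  b_3=2 ≤ 3
  b_4=3 ≤ 4
  b_5=3 ≤ 5
  b_6=5 ≤ 6
All bounds hold ⇒ YES

YES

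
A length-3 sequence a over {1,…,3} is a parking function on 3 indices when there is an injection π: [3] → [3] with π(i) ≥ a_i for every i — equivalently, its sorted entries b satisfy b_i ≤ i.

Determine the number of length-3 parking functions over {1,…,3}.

16

Count = (4−3)·4^(3−1) = 1×16 = 16 (Konheim–Weiss)
Example (1,1,1) → sorted (1,1,1): b_i ≤ i ∀i, a PF.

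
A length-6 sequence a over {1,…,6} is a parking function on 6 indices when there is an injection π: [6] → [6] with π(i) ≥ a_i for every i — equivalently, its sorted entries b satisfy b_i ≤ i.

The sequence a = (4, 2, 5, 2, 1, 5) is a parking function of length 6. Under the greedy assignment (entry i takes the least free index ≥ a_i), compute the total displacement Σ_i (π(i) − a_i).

2

Σπ = 21 ({1..6} each once); Σa = 4+2+5+2+1+5 = 19; disp = 21−19 = 2.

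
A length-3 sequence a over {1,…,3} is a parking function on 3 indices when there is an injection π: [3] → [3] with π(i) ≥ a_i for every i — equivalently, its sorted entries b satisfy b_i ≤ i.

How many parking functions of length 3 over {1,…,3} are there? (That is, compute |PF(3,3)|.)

|PF(3,3)| = (4−3)·4^(3−1) = 1 · 16 = 16 [KW]
One tuple (1,2,1) → sorted (1,1,2): b_i ≤ i ∀i, a PF.

16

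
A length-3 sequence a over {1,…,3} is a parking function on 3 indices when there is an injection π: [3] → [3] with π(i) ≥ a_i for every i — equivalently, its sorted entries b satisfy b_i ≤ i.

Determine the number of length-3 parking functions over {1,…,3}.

|PF| = (3+1−3)·(3+1)^{3−1} = 1×16 = 16 (Pollak)
E.g. (1,2,3) → sorted (1,2,3): b_i ≤ i ∀i, a PF.

16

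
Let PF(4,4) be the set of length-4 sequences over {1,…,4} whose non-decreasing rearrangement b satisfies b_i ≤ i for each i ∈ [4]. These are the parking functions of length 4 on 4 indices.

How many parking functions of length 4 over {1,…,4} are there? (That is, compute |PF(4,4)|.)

|PF(4,4)| = (4−4+1)·(4+1)^(4−1) = 1×125 = 125
Example (2,1,2,1) → sorted (1,1,2,2): b_i ≤ i ∀i, a PF.

125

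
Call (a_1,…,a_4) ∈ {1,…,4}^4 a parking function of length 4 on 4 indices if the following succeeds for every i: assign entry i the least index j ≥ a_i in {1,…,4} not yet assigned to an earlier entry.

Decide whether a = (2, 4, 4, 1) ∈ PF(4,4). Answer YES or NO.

NO

Rearranged: b = (1, 2, 4, 4).
  b_1=1 ≤ 1
  b_2=2 ≤ 2
  b_3=4 > 3
  fails at i=3 ⇒ NO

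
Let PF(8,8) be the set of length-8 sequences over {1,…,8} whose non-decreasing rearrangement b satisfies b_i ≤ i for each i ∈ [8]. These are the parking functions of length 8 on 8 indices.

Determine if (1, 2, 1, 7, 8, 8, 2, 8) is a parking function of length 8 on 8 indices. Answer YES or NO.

NO

Order a: b = (1, 1, 2, 2, 7, 8, 8, 8).
  b_1=1 ≤ 1
  b_2=1 ≤ 2
  b_3=2 ≤ 3
  b_4=2 ≤ 4
  b_5=7 > 5
  fails at i=5 ⇒ NO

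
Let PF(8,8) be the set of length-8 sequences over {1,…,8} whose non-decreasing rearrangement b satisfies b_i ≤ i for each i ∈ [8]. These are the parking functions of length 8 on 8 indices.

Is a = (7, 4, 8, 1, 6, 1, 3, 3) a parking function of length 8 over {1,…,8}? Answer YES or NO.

Rearranged: b = (1, 1, 3, 3, 4, 6, 7, 8).
  b_1=1 ≤ 1
  b_2=1 ≤ 2
  b_3=3 ≤ 3
  b_4=3 ≤ 4
  b_5=4 ≤ 5
  b_6=6 ≤ 6
  b_7=7 ≤ 7
  b_8=8 ≤ 8
All bounds hold ⇒ YES

YES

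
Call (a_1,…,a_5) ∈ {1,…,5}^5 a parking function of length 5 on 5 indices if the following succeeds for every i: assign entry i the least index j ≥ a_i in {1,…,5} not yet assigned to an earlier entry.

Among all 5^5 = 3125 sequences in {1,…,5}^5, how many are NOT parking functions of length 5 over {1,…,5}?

Count = 1·6^4 = 1 · 1296 = 1296
Example (5,4,5,3,4) → sorted (3,4,4,5,5): b_1=3>1, not a PF.
5^5 − 1296 = 3125 − 1296 = 1829

1829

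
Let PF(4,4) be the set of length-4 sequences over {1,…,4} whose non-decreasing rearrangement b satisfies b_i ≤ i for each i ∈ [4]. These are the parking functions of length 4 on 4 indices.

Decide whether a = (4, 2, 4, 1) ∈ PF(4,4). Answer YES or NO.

NO

Order a: b = (1, 2, 4, 4).
  b_1=1 ≤ 1
  b_2=2 ≤ 2
  b_3=4 > 3
  fails at i=3 ⇒ NO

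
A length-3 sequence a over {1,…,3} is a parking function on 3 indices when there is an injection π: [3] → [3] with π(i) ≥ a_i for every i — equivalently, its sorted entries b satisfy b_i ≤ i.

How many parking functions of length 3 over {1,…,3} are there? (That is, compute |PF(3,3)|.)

|PF| = (3−3+1)·(3+1)^(3−1) = 1·16 = 16 (Konheim–Weiss)
Check (1,3,1) → sorted (1,1,3): b_i ≤ i ∀i, a PF.

16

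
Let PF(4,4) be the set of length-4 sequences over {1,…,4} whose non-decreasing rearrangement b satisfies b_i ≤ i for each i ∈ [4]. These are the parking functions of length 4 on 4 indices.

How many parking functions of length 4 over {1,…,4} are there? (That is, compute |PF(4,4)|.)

Count = (4−4+1)·(4+1)^(4−1) = 1×125 = 125 (Pollak)
E.g. (1,4,1,1) → sorted (1,1,1,4): b_i ≤ i ∀i, a PF.

125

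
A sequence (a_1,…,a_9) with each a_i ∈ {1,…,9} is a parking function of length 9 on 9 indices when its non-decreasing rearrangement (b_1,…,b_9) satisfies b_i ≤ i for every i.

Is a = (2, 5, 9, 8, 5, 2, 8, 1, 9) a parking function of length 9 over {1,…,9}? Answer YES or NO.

NO

Rearranged: b = (1, 2, 2, 5, 5, 8, 8, 9, 9).
  b_1=1 ≤ 1
  b_2=2 ≤ 2
  b_3=2 ≤ 3
  b_4=5 > 4
  fails at i=4 ⇒ NO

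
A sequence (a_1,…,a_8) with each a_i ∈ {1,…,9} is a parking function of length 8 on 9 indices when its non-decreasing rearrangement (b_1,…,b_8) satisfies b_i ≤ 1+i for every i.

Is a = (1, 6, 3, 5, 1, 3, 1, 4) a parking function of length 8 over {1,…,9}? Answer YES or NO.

Order a: b = (1, 1, 1, 3, 3, 4, 5, 6).
  b_1=1 ≤ 2
  b_2=1 ≤ 3
  b_3=1 ≤ 4
  b_4=3 ≤ 5
  b_5=3 ≤ 6
  b_6=4 ≤ 7
  b_7=5 ≤ 8
  b_8=6 ≤ 9
All bounds hold ⇒ YES

YES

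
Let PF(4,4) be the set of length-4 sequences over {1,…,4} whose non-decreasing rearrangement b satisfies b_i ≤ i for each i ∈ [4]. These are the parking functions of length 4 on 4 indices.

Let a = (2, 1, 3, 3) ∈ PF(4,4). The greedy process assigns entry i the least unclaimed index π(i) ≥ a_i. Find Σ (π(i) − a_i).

Σπ = 4·5/2 = 10 (π permutes [4]); Σa = 2+1+3+3 = 9; disp = 10−9 = 1.

1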